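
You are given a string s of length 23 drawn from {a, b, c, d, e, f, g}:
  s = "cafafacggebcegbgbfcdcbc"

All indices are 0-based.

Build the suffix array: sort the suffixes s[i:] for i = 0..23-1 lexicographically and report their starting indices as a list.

rank→(start, suffix):
  0 → (5, 'acggebcegbgbfcdcbc')
  1 → (3, 'afacggebcegbgbfcdcbc')
  2 → (1, 'afafacggebcegbgbfcdcbc')
  3 → (21, 'bc')
  4 → (10, 'bcegbgbfcdcbc')
  5 → (16, 'bfcdcbc')
  6 → (14, 'bgbfcdcbc')
  7 → (22, 'c')
  8 → (0, 'cafafacggebcegbgbfcdcbc')
  9 → (20, 'cbc')
  10 → (18, 'cdcbc')
  11 → (11, 'cegbgbfcdcbc')
  12 → (6, 'cggebcegbgbfcdcbc')
  13 → (19, 'dcbc')
  14 → (9, 'ebcegbgbfcdcbc')
  15 → (12, 'egbgbfcdcbc')
  16 → (4, 'facggebcegbgbfcdcbc')
  17 → (2, 'fafacggebcegbgbfcdcbc')
  18 → (17, 'fcdcbc')
  19 → (15, 'gbfcdcbc')
  20 → (13, 'gbgbfcdcbc')
  21 → (8, 'gebcegbgbfcdcbc')
  22 → (7, 'ggebcegbgbfcdcbc')

[5, 3, 1, 21, 10, 16, 14, 22, 0, 20, 18, 11, 6, 19, 9, 12, 4, 2, 17, 15, 13, 8, 7]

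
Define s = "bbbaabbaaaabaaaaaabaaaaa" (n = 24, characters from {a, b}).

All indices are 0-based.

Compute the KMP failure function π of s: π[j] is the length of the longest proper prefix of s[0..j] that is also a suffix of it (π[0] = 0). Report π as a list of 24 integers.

π[0] = 0
j=1 s[j]='b': π[1]=1 (border 'b')
j=2 s[j]='b': π[2]=2 (border 'bb')
j=3 s[j]='a': k: 2→1→0; π[3]=0 (border '')
j=4 s[j]='a': π[4]=0 (border '')
j=5 s[j]='b': π[5]=1 (border 'b')
j=6 s[j]='b': π[6]=2 (border 'bb')
j=7 s[j]='a': k: 2→1→0; π[7]=0 (border '')
j=8 s[j]='a': π[8]=0 (border '')
j=9 s[j]='a': π[9]=0 (border '')
j=10 s[j]='a': π[10]=0 (border '')
j=11 s[j]='b': π[11]=1 (border 'b')
j=12 s[j]='a': k: 1→0; π[12]=0 (border '')
j=13 s[j]='a': π[13]=0 (border '')
j=14 s[j]='a': π[14]=0 (border '')
j=15 s[j]='a': π[15]=0 (border '')
j=16 s[j]='a': π[16]=0 (border '')
j=17 s[j]='a': π[17]=0 (border '')
j=18 s[j]='b': π[18]=1 (border 'b')
j=19 s[j]='a': k: 1→0; π[19]=0 (border '')
j=20 s[j]='a': π[20]=0 (border '')
j=21 s[j]='a': π[21]=0 (border '')
j=22 s[j]='a': π[22]=0 (border '')
j=23 s[j]='a': π[23]=0 (border '')

[0, 1, 2, 0, 0, 1, 2, 0, 0, 0, 0, 1, 0, 0, 0, 0, 0, 0, 1, 0, 0, 0, 0, 0]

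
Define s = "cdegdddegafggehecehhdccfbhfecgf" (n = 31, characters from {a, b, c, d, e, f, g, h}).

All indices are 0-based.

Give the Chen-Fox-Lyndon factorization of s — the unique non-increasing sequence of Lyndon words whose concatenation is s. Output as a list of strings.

["cdegdddeg", "afggehecehhdccfbhfecgf"]

emit factor 1: 'cdegdddeg' (i=0, period=9)
emit factor 2: 'afggehecehhdccfbhfecgf' (i=9, period=22)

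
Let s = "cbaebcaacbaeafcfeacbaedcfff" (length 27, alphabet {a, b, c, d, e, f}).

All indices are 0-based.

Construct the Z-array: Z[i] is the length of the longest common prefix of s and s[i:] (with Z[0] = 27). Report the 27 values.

Z[0]=27
i=1: fresh scan; Z[1]=0
i=2: fresh scan; Z[2]=0
i=3: fresh scan; Z[3]=0
i=4: fresh scan; Z[4]=0
i=5: fresh scan; Z[5]=1 extend→box=[5,6)
i=6: fresh scan; Z[6]=0
i=7: fresh scan; Z[7]=0
i=8: fresh scan; Z[8]=4 extend→box=[8,12)
i=9: min(r-i=3, Z[1]=0)=0; Z[9]=0
i=10: min(r-i=2, Z[2]=0)=0; Z[10]=0
i=11: min(r-i=1, Z[3]=0)=0; Z[11]=0
i=12: fresh scan; Z[12]=0
i=13: fresh scan; Z[13]=0
i=14: fresh scan; Z[14]=1 extend→box=[14,15)
i=15: fresh scan; Z[15]=0
i=16: fresh scan; Z[16]=0
i=17: fresh scan; Z[17]=0
i=18: fresh scan; Z[18]=4 extend→box=[18,22)
i=19: min(r-i=3, Z[1]=0)=0; Z[19]=0
i=20: min(r-i=2, Z[2]=0)=0; Z[20]=0
i=21: min(r-i=1, Z[3]=0)=0; Z[21]=0
i=22: fresh scan; Z[22]=0
i=23: fresh scan; Z[23]=1 extend→box=[23,24)
i=24: fresh scan; Z[24]=0
i=25: fresh scan; Z[25]=0
i=26: fresh scan; Z[26]=0

[27, 0, 0, 0, 0, 1, 0, 0, 4, 0, 0, 0, 0, 0, 1, 0, 0, 0, 4, 0, 0, 0, 0, 1, 0, 0, 0]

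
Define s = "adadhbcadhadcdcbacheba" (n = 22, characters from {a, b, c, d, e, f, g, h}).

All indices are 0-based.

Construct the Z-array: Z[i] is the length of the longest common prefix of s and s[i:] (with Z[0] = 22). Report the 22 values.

[22, 0, 2, 0, 0, 0, 0, 2, 0, 0, 2, 0, 0, 0, 0, 0, 1, 0, 0, 0, 0, 1]

Z[0]=22
i=1: fresh scan; Z[1]=0
i=2: fresh scan; Z[2]=2 extend→box=[2,4)
i=3: min(r-i=1, Z[1]=0)=0; Z[3]=0
i=4: fresh scan; Z[4]=0
i=5: fresh scan; Z[5]=0
i=6: fresh scan; Z[6]=0
i=7: fresh scan; Z[7]=2 extend→box=[7,9)
i=8: min(r-i=1, Z[1]=0)=0; Z[8]=0
i=9: fresh scan; Z[9]=0
i=10: fresh scan; Z[10]=2 extend→box=[10,12)
i=11: min(r-i=1, Z[1]=0)=0; Z[11]=0
i=12: fresh scan; Z[12]=0
i=13: fresh scan; Z[13]=0
i=14: fresh scan; Z[14]=0
i=15: fresh scan; Z[15]=0
i=16: fresh scan; Z[16]=1 extend→box=[16,17)
i=17: fresh scan; Z[17]=0
i=18: fresh scan; Z[18]=0
i=19: fresh scan; Z[19]=0
i=20: fresh scan; Z[20]=0
i=21: fresh scan; Z[21]=1 extend→box=[21,22)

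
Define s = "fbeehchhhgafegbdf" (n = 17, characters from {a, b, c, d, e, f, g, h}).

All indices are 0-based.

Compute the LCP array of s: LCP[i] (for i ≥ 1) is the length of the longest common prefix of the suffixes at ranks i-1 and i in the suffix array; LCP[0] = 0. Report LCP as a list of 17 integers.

[0, 0, 1, 0, 0, 0, 1, 1, 0, 1, 1, 0, 1, 0, 1, 1, 2]

sorted suffixes:
  #0 SA[0]=10  'afegbdf'
  #1 SA[1]=14  'bdf'
  #2 SA[2]=1  'beehchhhgafegbdf'
  #3 SA[3]=5  'chhhgafegbdf'
  #4 SA[4]=15  'df'
  #5 SA[5]=2  'eehchhhgafegbdf'
  #6 SA[6]=12  'egbdf'
  #7 SA[7]=3  'ehchhhgafegbdf'
  #8 SA[8]=16  'f'
  #9 SA[9]=0  'fbeehchhhgafegbdf'
  #10 SA[10]=11  'fegbdf'
  #11 SA[11]=9  'gafegbdf'
  #12 SA[12]=13  'gbdf'
  #13 SA[13]=4  'hchhhgafegbdf'
  #14 SA[14]=8  'hgafegbdf'
  #15 SA[15]=7  'hhgafegbdf'
  #16 SA[16]=6  'hhhgafegbdf'

SA = [10, 14, 1, 5, 15, 2, 12, 3, 16, 0, 11, 9, 13, 4, 8, 7, 6]
rank  pair      lcp
   1  s[10:],s[14:]  0  ''
   2  s[14:],s[1:]  1  'b'
   3  s[1:],s[5:]  0  ''
   4  s[5:],s[15:]  0  ''
   5  s[15:],s[2:]  0  ''
   6  s[2:],s[12:]  1  'e'
   7  s[12:],s[3:]  1  'e'
   8  s[3:],s[16:]  0  ''
   9  s[16:],s[0:]  1  'f'
  10  s[0:],s[11:]  1  'f'
  11  s[11:],s[9:]  0  ''
  12  s[9:],s[13:]  1  'g'
  13  s[13:],s[4:]  0  ''
  14  s[4:],s[8:]  1  'h'
  15  s[8:],s[7:]  1  'h'
  16  s[7:],s[6:]  2  'hh'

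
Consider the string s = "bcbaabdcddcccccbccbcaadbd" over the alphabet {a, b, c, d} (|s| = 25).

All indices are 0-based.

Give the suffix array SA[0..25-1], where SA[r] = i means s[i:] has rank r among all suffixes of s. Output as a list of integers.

[3, 20, 4, 21, 2, 18, 0, 15, 23, 5, 19, 1, 17, 14, 16, 13, 12, 11, 10, 7, 24, 22, 9, 6, 8]

rank | idx | suffix
   0 |   3 | aabdcddcccccbccbcaadbd
   1 |  20 | aadbd
   2 |   4 | abdcddcccccbccbcaadbd
   3 |  21 | adbd
   4 |   2 | baabdcddcccccbccbcaadbd
   5 |  18 | bcaadbd
   6 |   0 | bcbaabdcddcccccbccbcaadbd
   7 |  15 | bccbcaadbd
   8 |  23 | bd
   9 |   5 | bdcddcccccbccbcaadbd
  10 |  19 | caadbd
  11 |   1 | cbaabdcddcccccbccbcaadbd
  12 |  17 | cbcaadbd
  13 |  14 | cbccbcaadbd
  14 |  16 | ccbcaadbd
  15 |  13 | ccbccbcaadbd
  16 |  12 | cccbccbcaadbd
  17 |  11 | ccccbccbcaadbd
  18 |  10 | cccccbccbcaadbd
  19 |   7 | cddcccccbccbcaadbd
  20 |  24 | d
  21 |  22 | dbd
  22 |   9 | dcccccbccbcaadbd
  23 |   6 | dcddcccccbccbcaadbd
  24 |   8 | ddcccccbccbcaadbd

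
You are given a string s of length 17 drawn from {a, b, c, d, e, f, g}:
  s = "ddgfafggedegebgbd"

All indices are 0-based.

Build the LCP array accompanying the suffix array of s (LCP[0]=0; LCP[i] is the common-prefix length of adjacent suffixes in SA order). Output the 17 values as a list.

[0, 0, 1, 0, 1, 1, 1, 0, 1, 1, 0, 1, 0, 1, 2, 1, 1]

rank→(start, suffix):
  0 → (4, 'afggedegebgbd')
  1 → (15, 'bd')
  2 → (13, 'bgbd')
  3 → (16, 'd')
  4 → (0, 'ddgfafggedegebgbd')
  5 → (9, 'degebgbd')
  6 → (1, 'dgfafggedegebgbd')
  7 → (12, 'ebgbd')
  8 → (8, 'edegebgbd')
  9 → (10, 'egebgbd')
  10 → (3, 'fafggedegebgbd')
  11 → (5, 'fggedegebgbd')
  12 → (14, 'gbd')
  13 → (11, 'gebgbd')
  14 → (7, 'gedegebgbd')
  15 → (2, 'gfafggedegebgbd')
  16 → (6, 'ggedegebgbd')

SA = [4, 15, 13, 16, 0, 9, 1, 12, 8, 10, 3, 5, 14, 11, 7, 2, 6]
i: (SA[i-1],SA[i]) lcp shared
  1: (4,15) 0 ''
  2: (15,13) 1 'b'
  3: (13,16) 0 ''
  4: (16,0) 1 'd'
  5: (0,9) 1 'd'
  6: (9,1) 1 'd'
  7: (1,12) 0 ''
  8: (12,8) 1 'e'
  9: (8,10) 1 'e'
  10: (10,3) 0 ''
  11: (3,5) 1 'f'
  12: (5,14) 0 ''
  13: (14,11) 1 'g'
  14: (11,7) 2 'ge'
  15: (7,2) 1 'g'
  16: (2,6) 1 'g'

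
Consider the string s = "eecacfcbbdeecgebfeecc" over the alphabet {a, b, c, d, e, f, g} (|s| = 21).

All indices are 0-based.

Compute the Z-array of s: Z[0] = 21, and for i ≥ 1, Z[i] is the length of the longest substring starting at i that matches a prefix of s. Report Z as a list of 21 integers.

[21, 1, 0, 0, 0, 0, 0, 0, 0, 0, 3, 1, 0, 0, 1, 0, 0, 3, 1, 0, 0]

Z[0]=21
i=1: i≥r, start 0; Z[1]=1 grow→box=[1,2)
i=2: i≥r, start 0; Z[2]=0
i=3: i≥r, start 0; Z[3]=0
i=4: i≥r, start 0; Z[4]=0
i=5: i≥r, start 0; Z[5]=0
i=6: i≥r, start 0; Z[6]=0
i=7: i≥r, start 0; Z[7]=0
i=8: i≥r, start 0; Z[8]=0
i=9: i≥r, start 0; Z[9]=0
i=10: i≥r, start 0; Z[10]=3 grow→box=[10,13)
i=11: min(r-i=2, Z[1]=1)=1; Z[11]=1
i=12: min(r-i=1, Z[2]=0)=0; Z[12]=0
i=13: i≥r, start 0; Z[13]=0
i=14: i≥r, start 0; Z[14]=1 grow→box=[14,15)
i=15: i≥r, start 0; Z[15]=0
i=16: i≥r, start 0; Z[16]=0
i=17: i≥r, start 0; Z[17]=3 grow→box=[17,20)
i=18: min(r-i=2, Z[1]=1)=1; Z[18]=1
i=19: min(r-i=1, Z[2]=0)=0; Z[19]=0
i=20: i≥r, start 0; Z[20]=0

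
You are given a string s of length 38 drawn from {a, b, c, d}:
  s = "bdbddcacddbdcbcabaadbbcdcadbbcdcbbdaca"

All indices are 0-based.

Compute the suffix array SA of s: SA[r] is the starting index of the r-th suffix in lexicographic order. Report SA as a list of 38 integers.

sorted suffixes:
  #0 SA[0]=37  'a'
  #1 SA[1]=17  'aadbbcdcadbbcdcbbdaca'
  #2 SA[2]=15  'abaadbbcdcadbbcdcbbdaca'
  #3 SA[3]=35  'aca'
  #4 SA[4]=6  'acddbdcbcabaadbbcdcadbbcdcbbdaca'
  #5 SA[5]=18  'adbbcdcadbbcdcbbdaca'
  #6 SA[6]=25  'adbbcdcbbdaca'
  #7 SA[7]=16  'baadbbcdcadbbcdcbbdaca'
  #8 SA[8]=20  'bbcdcadbbcdcbbdaca'
  #9 SA[9]=27  'bbcdcbbdaca'
  #10 SA[10]=32  'bbdaca'
  #11 SA[11]=13  'bcabaadbbcdcadbbcdcbbdaca'
  #12 SA[12]=21  'bcdcadbbcdcbbdaca'
  #13 SA[13]=28  'bcdcbbdaca'
  #14 SA[14]=33  'bdaca'
  #15 SA[15]=0  'bdbddcacddbdcbcabaadbbcdcadbbcdcbbdaca'
  #16 SA[16]=10  'bdcbcabaadbbcdcadbbcdcbbdaca'
  #17 SA[17]=2  'bddcacddbdcbcabaadbbcdcadbbcdcbbdaca'
  #18 SA[18]=36  'ca'
  #19 SA[19]=14  'cabaadbbcdcadbbcdcbbdaca'
  #20 SA[20]=5  'cacddbdcbcabaadbbcdcadbbcdcbbdaca'
  #21 SA[21]=24  'cadbbcdcbbdaca'
  #22 SA[22]=31  'cbbdaca'
  #23 SA[23]=12  'cbcabaadbbcdcadbbcdcbbdaca'
  #24 SA[24]=22  'cdcadbbcdcbbdaca'
  #25 SA[25]=29  'cdcbbdaca'
  #26 SA[26]=7  'cddbdcbcabaadbbcdcadbbcdcbbdaca'
  #27 SA[27]=34  'daca'
  #28 SA[28]=19  'dbbcdcadbbcdcbbdaca'
  #29 SA[29]=26  'dbbcdcbbdaca'
  #30 SA[30]=9  'dbdcbcabaadbbcdcadbbcdcbbdaca'
  #31 SA[31]=1  'dbddcacddbdcbcabaadbbcdcadbbcdcbbdaca'
  #32 SA[32]=4  'dcacddbdcbcabaadbbcdcadbbcdcbbdaca'
  #33 SA[33]=23  'dcadbbcdcbbdaca'
  #34 SA[34]=30  'dcbbdaca'
  #35 SA[35]=11  'dcbcabaadbbcdcadbbcdcbbdaca'
  #36 SA[36]=8  'ddbdcbcabaadbbcdcadbbcdcbbdaca'
  #37 SA[37]=3  'ddcacddbdcbcabaadbbcdcadbbcdcbbdaca'

[37, 17, 15, 35, 6, 18, 25, 16, 20, 27, 32, 13, 21, 28, 33, 0, 10, 2, 36, 14, 5, 24, 31, 12, 22, 29, 7, 34, 19, 26, 9, 1, 4, 23, 30, 11, 8, 3]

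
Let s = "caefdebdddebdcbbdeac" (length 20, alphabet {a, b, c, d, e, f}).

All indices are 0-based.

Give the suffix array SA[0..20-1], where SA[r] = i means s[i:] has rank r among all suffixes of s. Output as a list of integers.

[18, 1, 14, 11, 6, 15, 19, 0, 13, 12, 7, 8, 16, 9, 4, 17, 10, 5, 2, 3]

rank→(start, suffix):
  0 → (18, 'ac')
  1 → (1, 'aefdebdddebdcbbdeac')
  2 → (14, 'bbdeac')
  3 → (11, 'bdcbbdeac')
  4 → (6, 'bdddebdcbbdeac')
  5 → (15, 'bdeac')
  6 → (19, 'c')
  7 → (0, 'caefdebdddebdcbbdeac')
  8 → (13, 'cbbdeac')
  9 → (12, 'dcbbdeac')
  10 → (7, 'dddebdcbbdeac')
  11 → (8, 'ddebdcbbdeac')
  12 → (16, 'deac')
  13 → (9, 'debdcbbdeac')
  14 → (4, 'debdddebdcbbdeac')
  15 → (17, 'eac')
  16 → (10, 'ebdcbbdeac')
  17 → (5, 'ebdddebdcbbdeac')
  18 → (2, 'efdebdddebdcbbdeac')
  19 → (3, 'fdebdddebdcbbdeac')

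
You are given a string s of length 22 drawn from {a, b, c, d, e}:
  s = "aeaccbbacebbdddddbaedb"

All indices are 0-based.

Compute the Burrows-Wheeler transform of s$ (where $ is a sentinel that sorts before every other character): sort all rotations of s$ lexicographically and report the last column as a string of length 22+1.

beb$bdbdcebcaaeddddbaca

rank  rotation                 last
    0  $aeaccbbacebbdddddbaedb  b
    1  accbbacebbdddddbaedb$ae  e
    2  acebbdddddbaedb$aeaccbb  b
    3  aeaccbbacebbdddddbaedb$  $
    4  aedb$aeaccbbacebbdddddb  b
    5  b$aeaccbbacebbdddddbaed  d
    6  bacebbdddddbaedb$aeaccb  b
    7  baedb$aeaccbbacebbddddd  d
    8  bbacebbdddddbaedb$aeacc  c
    9  bbdddddbaedb$aeaccbbace  e
   10  bdddddbaedb$aeaccbbaceb  b
   11  cbbacebbdddddbaedb$aeac  c
   12  ccbbacebbdddddbaedb$aea  a
   13  cebbdddddbaedb$aeaccbba  a
   14  db$aeaccbbacebbdddddbae  e
   15  dbaedb$aeaccbbacebbdddd  d
   16  ddbaedb$aeaccbbacebbddd  d
   17  dddbaedb$aeaccbbacebbdd  d
   18  ddddbaedb$aeaccbbacebbd  d
   19  dddddbaedb$aeaccbbacebb  b
   20  eaccbbacebbdddddbaedb$a  a
   21  ebbdddddbaedb$aeaccbbac  c
   22  edb$aeaccbbacebbdddddba  a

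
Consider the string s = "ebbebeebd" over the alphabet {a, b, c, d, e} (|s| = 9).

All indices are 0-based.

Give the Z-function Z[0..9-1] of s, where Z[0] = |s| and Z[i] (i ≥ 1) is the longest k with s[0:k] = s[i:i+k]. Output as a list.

Z[0]=9
i=1: outside box; Z[1]=0
i=2: outside box; Z[2]=0
i=3: outside box; Z[3]=2 extend→box=[3,5)
i=4: min(r-i=1, Z[1]=0)=0; Z[4]=0
i=5: outside box; Z[5]=1 extend→box=[5,6)
i=6: outside box; Z[6]=2 extend→box=[6,8)
i=7: min(r-i=1, Z[1]=0)=0; Z[7]=0
i=8: outside box; Z[8]=0

[9, 0, 0, 2, 0, 1, 2, 0, 0]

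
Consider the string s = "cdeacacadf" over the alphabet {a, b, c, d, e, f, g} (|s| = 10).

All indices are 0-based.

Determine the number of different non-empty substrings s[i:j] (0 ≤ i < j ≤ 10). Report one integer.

rank→(start, suffix):
  0 → (3, 'acacadf')
  1 → (5, 'acadf')
  2 → (7, 'adf')
  3 → (4, 'cacadf')
  4 → (6, 'cadf')
  5 → (0, 'cdeacacadf')
  6 → (1, 'deacacadf')
  7 → (8, 'df')
  8 → (2, 'eacacadf')
  9 → (9, 'f')

SA = [3, 5, 7, 4, 6, 0, 1, 8, 2, 9]
i: (SA[i-1],SA[i]) lcp shared
  1: (3,5) 3 'aca'
  2: (5,7) 1 'a'
  3: (7,4) 0 ''
  4: (4,6) 2 'ca'
  5: (6,0) 1 'c'
  6: (0,1) 0 ''
  7: (1,8) 1 'd'
  8: (8,2) 0 ''
  9: (2,9) 0 ''

n(n+1)/2 = 10·11/2 = 55
Σ LCP = 0 + 3 + 1 + 0 + 2 + 1 + 0 + 1 + 0 + 0 = 8
distinct = 55 − 8 = 47

47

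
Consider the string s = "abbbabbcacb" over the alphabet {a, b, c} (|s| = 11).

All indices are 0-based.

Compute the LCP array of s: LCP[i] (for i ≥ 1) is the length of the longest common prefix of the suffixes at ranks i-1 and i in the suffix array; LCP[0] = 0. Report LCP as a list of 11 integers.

sorted suffixes:
  #0 SA[0]=0  'abbbabbcacb'
  #1 SA[1]=4  'abbcacb'
  #2 SA[2]=8  'acb'
  #3 SA[3]=10  'b'
  #4 SA[4]=3  'babbcacb'
  #5 SA[5]=2  'bbabbcacb'
  #6 SA[6]=1  'bbbabbcacb'
  #7 SA[7]=5  'bbcacb'
  #8 SA[8]=6  'bcacb'
  #9 SA[9]=7  'cacb'
  #10 SA[10]=9  'cb'

SA = [0, 4, 8, 10, 3, 2, 1, 5, 6, 7, 9]
rank  pair      lcp
   1  s[0:],s[4:]  3  'abb'
   2  s[4:],s[8:]  1  'a'
   3  s[8:],s[10:]  0  ''
   4  s[10:],s[3:]  1  'b'
   5  s[3:],s[2:]  1  'b'
   6  s[2:],s[1:]  2  'bb'
   7  s[1:],s[5:]  2  'bb'
   8  s[5:],s[6:]  1  'b'
   9  s[6:],s[7:]  0  ''
  10  s[7:],s[9:]  1  'c'

[0, 3, 1, 0, 1, 1, 2, 2, 1, 0, 1]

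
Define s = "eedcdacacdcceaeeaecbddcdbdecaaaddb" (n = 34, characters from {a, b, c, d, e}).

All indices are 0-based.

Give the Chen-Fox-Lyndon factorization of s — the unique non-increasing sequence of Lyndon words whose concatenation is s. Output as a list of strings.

emit factor 1: 'e' (i=0, period=1)
emit factor 2: 'e' (i=1, period=1)
emit factor 3: 'd' (i=2, period=1)
emit factor 4: 'cd' (i=3, period=2)
emit factor 5: 'acacdcceaeeaecbddcdbdec' (i=5, period=23)
emit factor 6: 'aaaddb' (i=28, period=6)

["e", "e", "d", "cd", "acacdcceaeeaecbddcdbdec", "aaaddb"]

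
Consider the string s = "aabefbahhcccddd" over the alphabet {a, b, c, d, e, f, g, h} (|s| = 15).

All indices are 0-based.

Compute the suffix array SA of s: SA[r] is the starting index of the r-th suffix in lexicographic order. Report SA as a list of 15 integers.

rank→(start, suffix):
  0 → (0, 'aabefbahhcccddd')
  1 → (1, 'abefbahhcccddd')
  2 → (6, 'ahhcccddd')
  3 → (5, 'bahhcccddd')
  4 → (2, 'befbahhcccddd')
  5 → (9, 'cccddd')
  6 → (10, 'ccddd')
  7 → (11, 'cddd')
  8 → (14, 'd')
  9 → (13, 'dd')
  10 → (12, 'ddd')
  11 → (3, 'efbahhcccddd')
  12 → (4, 'fbahhcccddd')
  13 → (8, 'hcccddd')
  14 → (7, 'hhcccddd')

[0, 1, 6, 5, 2, 9, 10, 11, 14, 13, 12, 3, 4, 8, 7]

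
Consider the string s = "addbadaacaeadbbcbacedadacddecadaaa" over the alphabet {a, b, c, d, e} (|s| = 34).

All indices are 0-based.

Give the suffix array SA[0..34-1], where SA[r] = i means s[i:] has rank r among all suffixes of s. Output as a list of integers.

sorted suffixes:
  #0 SA[0]=33  'a'
  #1 SA[1]=32  'aa'
  #2 SA[2]=31  'aaa'
  #3 SA[3]=6  'aacaeadbbcbacedadacddecadaaa'
  #4 SA[4]=7  'acaeadbbcbacedadacddecadaaa'
  #5 SA[5]=23  'acddecadaaa'
  #6 SA[6]=17  'acedadacddecadaaa'
  #7 SA[7]=29  'adaaa'
  #8 SA[8]=4  'adaacaeadbbcbacedadacddecadaaa'
  #9 SA[9]=21  'adacddecadaaa'
  #10 SA[10]=11  'adbbcbacedadacddecadaaa'
  #11 SA[11]=0  'addbadaacaeadbbcbacedadacddecadaaa'
  #12 SA[12]=9  'aeadbbcbacedadacddecadaaa'
  #13 SA[13]=16  'bacedadacddecadaaa'
  #14 SA[14]=3  'badaacaeadbbcbacedadacddecadaaa'
  #15 SA[15]=13  'bbcbacedadacddecadaaa'
  #16 SA[16]=14  'bcbacedadacddecadaaa'
  #17 SA[17]=28  'cadaaa'
  #18 SA[18]=8  'caeadbbcbacedadacddecadaaa'
  #19 SA[19]=15  'cbacedadacddecadaaa'
  #20 SA[20]=24  'cddecadaaa'
  #21 SA[21]=18  'cedadacddecadaaa'
  #22 SA[22]=30  'daaa'
  #23 SA[23]=5  'daacaeadbbcbacedadacddecadaaa'
  #24 SA[24]=22  'dacddecadaaa'
  #25 SA[25]=20  'dadacddecadaaa'
  #26 SA[26]=2  'dbadaacaeadbbcbacedadacddecadaaa'
  #27 SA[27]=12  'dbbcbacedadacddecadaaa'
  #28 SA[28]=1  'ddbadaacaeadbbcbacedadacddecadaaa'
  #29 SA[29]=25  'ddecadaaa'
  #30 SA[30]=26  'decadaaa'
  #31 SA[31]=10  'eadbbcbacedadacddecadaaa'
  #32 SA[32]=27  'ecadaaa'
  #33 SA[33]=19  'edadacddecadaaa'

[33, 32, 31, 6, 7, 23, 17, 29, 4, 21, 11, 0, 9, 16, 3, 13, 14, 28, 8, 15, 24, 18, 30, 5, 22, 20, 2, 12, 1, 25, 26, 10, 27, 19]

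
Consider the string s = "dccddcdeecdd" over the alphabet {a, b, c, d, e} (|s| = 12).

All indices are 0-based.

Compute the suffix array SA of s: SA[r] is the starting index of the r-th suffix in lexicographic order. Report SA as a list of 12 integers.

rank | idx | suffix
   0 |   1 | ccddcdeecdd
   1 |   9 | cdd
   2 |   2 | cddcdeecdd
   3 |   5 | cdeecdd
   4 |  11 | d
   5 |   0 | dccddcdeecdd
   6 |   4 | dcdeecdd
   7 |  10 | dd
   8 |   3 | ddcdeecdd
   9 |   6 | deecdd
  10 |   8 | ecdd
  11 |   7 | eecdd

[1, 9, 2, 5, 11, 0, 4, 10, 3, 6, 8, 7]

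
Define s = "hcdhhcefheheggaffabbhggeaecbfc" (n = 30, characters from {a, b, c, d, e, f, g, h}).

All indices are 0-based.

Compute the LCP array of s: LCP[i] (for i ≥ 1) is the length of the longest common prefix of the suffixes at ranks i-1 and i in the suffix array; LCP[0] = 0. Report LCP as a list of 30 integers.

rank | idx | suffix
   0 |  17 | abbhggeaecbfc
   1 |  24 | aecbfc
   2 |  14 | affabbhggeaecbfc
   3 |  18 | bbhggeaecbfc
   4 |  27 | bfc
   5 |  19 | bhggeaecbfc
   6 |  29 | c
   7 |  26 | cbfc
   8 |   1 | cdhhcefheheggaffabbhggeaecbfc
   9 |   5 | cefheheggaffabbhggeaecbfc
  10 |   2 | dhhcefheheggaffabbhggeaecbfc
  11 |  23 | eaecbfc
  12 |  25 | ecbfc
  13 |   6 | efheheggaffabbhggeaecbfc
  14 |  11 | eggaffabbhggeaecbfc
  15 |   9 | eheggaffabbhggeaecbfc
  16 |  16 | fabbhggeaecbfc
  17 |  28 | fc
  18 |  15 | ffabbhggeaecbfc
  19 |   7 | fheheggaffabbhggeaecbfc
  20 |  13 | gaffabbhggeaecbfc
  21 |  22 | geaecbfc
  22 |  12 | ggaffabbhggeaecbfc
  23 |  21 | ggeaecbfc
  24 |   0 | hcdhhcefheheggaffabbhggeaecbfc
  25 |   4 | hcefheheggaffabbhggeaecbfc
  26 |  10 | heggaffabbhggeaecbfc
  27 |   8 | heheggaffabbhggeaecbfc
  28 |  20 | hggeaecbfc
  29 |   3 | hhcefheheggaffabbhggeaecbfc

SA = [17, 24, 14, 18, 27, 19, 29, 26, 1, 5, 2, 23, 25, 6, 11, 9, 16, 28, 15, 7, 13, 22, 12, 21, 0, 4, 10, 8, 20, 3]
i: (SA[i-1],SA[i]) lcp shared
  1: (17,24) 1 'a'
  2: (24,14) 1 'a'
  3: (14,18) 0 ''
  4: (18,27) 1 'b'
  5: (27,19) 1 'b'
  6: (19,29) 0 ''
  7: (29,26) 1 'c'
  8: (26,1) 1 'c'
  9: (1,5) 1 'c'
  10: (5,2) 0 ''
  11: (2,23) 0 ''
  12: (23,25) 1 'e'
  13: (25,6) 1 'e'
  14: (6,11) 1 'e'
  15: (11,9) 1 'e'
  16: (9,16) 0 ''
  17: (16,28) 1 'f'
  18: (28,15) 1 'f'
  19: (15,7) 1 'f'
  20: (7,13) 0 ''
  21: (13,22) 1 'g'
  22: (22,12) 1 'g'
  23: (12,21) 2 'gg'
  24: (21,0) 0 ''
  25: (0,4) 2 'hc'
  26: (4,10) 1 'h'
  27: (10,8) 2 'he'
  28: (8,20) 1 'h'
  29: (20,3) 1 'h'

[0, 1, 1, 0, 1, 1, 0, 1, 1, 1, 0, 0, 1, 1, 1, 1, 0, 1, 1, 1, 0, 1, 1, 2, 0, 2, 1, 2, 1, 1]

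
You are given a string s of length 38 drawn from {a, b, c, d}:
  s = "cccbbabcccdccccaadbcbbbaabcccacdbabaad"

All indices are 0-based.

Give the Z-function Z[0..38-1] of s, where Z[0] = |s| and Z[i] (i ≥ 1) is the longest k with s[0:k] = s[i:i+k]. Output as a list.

[38, 2, 1, 0, 0, 0, 0, 3, 2, 1, 0, 3, 3, 2, 1, 0, 0, 0, 0, 1, 0, 0, 0, 0, 0, 0, 3, 2, 1, 0, 1, 0, 0, 0, 0, 0, 0, 0]

Z[0]=38
i=1: outside box; Z[1]=2 extend→box=[1,3)
i=2: min(r-i=1, Z[1]=2)=1; Z[2]=1
i=3: outside box; Z[3]=0
i=4: outside box; Z[4]=0
i=5: outside box; Z[5]=0
i=6: outside box; Z[6]=0
i=7: outside box; Z[7]=3 extend→box=[7,10)
i=8: min(r-i=2, Z[1]=2)=2; Z[8]=2
i=9: min(r-i=1, Z[2]=1)=1; Z[9]=1
i=10: outside box; Z[10]=0
i=11: outside box; Z[11]=3 extend→box=[11,14)
i=12: min(r-i=2, Z[1]=2)=2; Z[12]=3 extend→box=[12,15)
i=13: min(r-i=2, Z[1]=2)=2; Z[13]=2
i=14: min(r-i=1, Z[2]=1)=1; Z[14]=1
i=15: outside box; Z[15]=0
i=16: outside box; Z[16]=0
i=17: outside box; Z[17]=0
i=18: outside box; Z[18]=0
i=19: outside box; Z[19]=1 extend→box=[19,20)
i=20: outside box; Z[20]=0
i=21: outside box; Z[21]=0
i=22: outside box; Z[22]=0
i=23: outside box; Z[23]=0
i=24: outside box; Z[24]=0
i=25: outside box; Z[25]=0
i=26: outside box; Z[26]=3 extend→box=[26,29)
i=27: min(r-i=2, Z[1]=2)=2; Z[27]=2
i=28: min(r-i=1, Z[2]=1)=1; Z[28]=1
i=29: outside box; Z[29]=0
i=30: outside box; Z[30]=1 extend→box=[30,31)
i=31: outside box; Z[31]=0
i=32: outside box; Z[32]=0
i=33: outside box; Z[33]=0
i=34: outside box; Z[34]=0
i=35: outside box; Z[35]=0
i=36: outside box; Z[36]=0
i=37: outside box; Z[37]=0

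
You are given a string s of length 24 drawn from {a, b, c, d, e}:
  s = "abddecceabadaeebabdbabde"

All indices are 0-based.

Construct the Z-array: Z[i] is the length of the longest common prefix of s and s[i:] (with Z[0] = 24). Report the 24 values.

[24, 0, 0, 0, 0, 0, 0, 0, 2, 0, 1, 0, 1, 0, 0, 0, 3, 0, 0, 0, 3, 0, 0, 0]

Z[0]=24
i=1: i≥r, start 0; Z[1]=0
i=2: i≥r, start 0; Z[2]=0
i=3: i≥r, start 0; Z[3]=0
i=4: i≥r, start 0; Z[4]=0
i=5: i≥r, start 0; Z[5]=0
i=6: i≥r, start 0; Z[6]=0
i=7: i≥r, start 0; Z[7]=0
i=8: i≥r, start 0; Z[8]=2 grow→box=[8,10)
i=9: min(r-i=1, Z[1]=0)=0; Z[9]=0
i=10: i≥r, start 0; Z[10]=1 grow→box=[10,11)
i=11: i≥r, start 0; Z[11]=0
i=12: i≥r, start 0; Z[12]=1 grow→box=[12,13)
i=13: i≥r, start 0; Z[13]=0
i=14: i≥r, start 0; Z[14]=0
i=15: i≥r, start 0; Z[15]=0
i=16: i≥r, start 0; Z[16]=3 grow→box=[16,19)
i=17: min(r-i=2, Z[1]=0)=0; Z[17]=0
i=18: min(r-i=1, Z[2]=0)=0; Z[18]=0
i=19: i≥r, start 0; Z[19]=0
i=20: i≥r, start 0; Z[20]=3 grow→box=[20,23)
i=21: min(r-i=2, Z[1]=0)=0; Z[21]=0
i=22: min(r-i=1, Z[2]=0)=0; Z[22]=0
i=23: i≥r, start 0; Z[23]=0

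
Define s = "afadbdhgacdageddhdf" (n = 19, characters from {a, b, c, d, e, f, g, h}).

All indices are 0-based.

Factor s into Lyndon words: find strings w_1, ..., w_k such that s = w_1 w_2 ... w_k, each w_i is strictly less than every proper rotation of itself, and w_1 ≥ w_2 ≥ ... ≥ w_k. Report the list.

emit factor 1: 'af' (i=0, period=2)
emit factor 2: 'adbdhg' (i=2, period=6)
emit factor 3: 'acdageddhdf' (i=8, period=11)

["af", "adbdhg", "acdageddhdf"]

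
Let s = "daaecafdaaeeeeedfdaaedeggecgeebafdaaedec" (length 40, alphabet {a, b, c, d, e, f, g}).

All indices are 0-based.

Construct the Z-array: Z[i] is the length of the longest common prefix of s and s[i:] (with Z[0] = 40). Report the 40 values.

[40, 0, 0, 0, 0, 0, 0, 4, 0, 0, 0, 0, 0, 0, 0, 1, 0, 4, 0, 0, 0, 1, 0, 0, 0, 0, 0, 0, 0, 0, 0, 0, 0, 4, 0, 0, 0, 1, 0, 0]

Z[0]=40
i=1: i≥r, start 0; Z[1]=0
i=2: i≥r, start 0; Z[2]=0
i=3: i≥r, start 0; Z[3]=0
i=4: i≥r, start 0; Z[4]=0
i=5: i≥r, start 0; Z[5]=0
i=6: i≥r, start 0; Z[6]=0
i=7: i≥r, start 0; Z[7]=4 scan→box=[7,11)
i=8: min(r-i=3, Z[1]=0)=0; Z[8]=0
i=9: min(r-i=2, Z[2]=0)=0; Z[9]=0
i=10: min(r-i=1, Z[3]=0)=0; Z[10]=0
i=11: i≥r, start 0; Z[11]=0
i=12: i≥r, start 0; Z[12]=0
i=13: i≥r, start 0; Z[13]=0
i=14: i≥r, start 0; Z[14]=0
i=15: i≥r, start 0; Z[15]=1 scan→box=[15,16)
i=16: i≥r, start 0; Z[16]=0
i=17: i≥r, start 0; Z[17]=4 scan→box=[17,21)
i=18: min(r-i=3, Z[1]=0)=0; Z[18]=0
i=19: min(r-i=2, Z[2]=0)=0; Z[19]=0
i=20: min(r-i=1, Z[3]=0)=0; Z[20]=0
i=21: i≥r, start 0; Z[21]=1 scan→box=[21,22)
i=22: i≥r, start 0; Z[22]=0
i=23: i≥r, start 0; Z[23]=0
i=24: i≥r, start 0; Z[24]=0
i=25: i≥r, start 0; Z[25]=0
i=26: i≥r, start 0; Z[26]=0
i=27: i≥r, start 0; Z[27]=0
i=28: i≥r, start 0; Z[28]=0
i=29: i≥r, start 0; Z[29]=0
i=30: i≥r, start 0; Z[30]=0
i=31: i≥r, start 0; Z[31]=0
i=32: i≥r, start 0; Z[32]=0
i=33: i≥r, start 0; Z[33]=4 scan→box=[33,37)
i=34: min(r-i=3, Z[1]=0)=0; Z[34]=0
i=35: min(r-i=2, Z[2]=0)=0; Z[35]=0
i=36: min(r-i=1, Z[3]=0)=0; Z[36]=0
i=37: i≥r, start 0; Z[37]=1 scan→box=[37,38)
i=38: i≥r, start 0; Z[38]=0
i=39: i≥r, start 0; Z[39]=0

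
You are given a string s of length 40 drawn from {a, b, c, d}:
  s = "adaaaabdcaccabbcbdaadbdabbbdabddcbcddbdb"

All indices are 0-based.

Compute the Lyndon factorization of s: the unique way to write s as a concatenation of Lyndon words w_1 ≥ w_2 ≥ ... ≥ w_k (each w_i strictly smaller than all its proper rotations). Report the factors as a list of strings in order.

["ad", "aaaabdcaccabbcbdaadbdabbbdabddcbcddbdb"]

emit factor 1: 'ad' (i=0, period=2)
emit factor 2: 'aaaabdcaccabbcbdaadbdabbbdabddcbcddbdb' (i=2, period=38)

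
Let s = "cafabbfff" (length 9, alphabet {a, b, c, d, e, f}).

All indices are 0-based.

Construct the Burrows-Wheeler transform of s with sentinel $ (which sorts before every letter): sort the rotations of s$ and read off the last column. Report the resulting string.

ffcab$fafb

rank  rotation    last
    0  $cafabbfff  f
    1  abbfff$caf  f
    2  afabbfff$c  c
    3  bbfff$cafa  a
    4  bfff$cafab  b
    5  cafabbfff$  $
    6  f$cafabbff  f
    7  fabbfff$ca  a
    8  ff$cafabbf  f
    9  fff$cafabb  b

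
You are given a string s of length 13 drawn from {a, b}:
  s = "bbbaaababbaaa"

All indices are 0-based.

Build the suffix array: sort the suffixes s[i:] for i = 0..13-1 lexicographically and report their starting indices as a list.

[12, 11, 10, 3, 4, 5, 7, 9, 2, 6, 8, 1, 0]

rank→(start, suffix):
  0 → (12, 'a')
  1 → (11, 'aa')
  2 → (10, 'aaa')
  3 → (3, 'aaababbaaa')
  4 → (4, 'aababbaaa')
  5 → (5, 'ababbaaa')
  6 → (7, 'abbaaa')
  7 → (9, 'baaa')
  8 → (2, 'baaababbaaa')
  9 → (6, 'babbaaa')
  10 → (8, 'bbaaa')
  11 → (1, 'bbaaababbaaa')
  12 → (0, 'bbbaaababbaaa')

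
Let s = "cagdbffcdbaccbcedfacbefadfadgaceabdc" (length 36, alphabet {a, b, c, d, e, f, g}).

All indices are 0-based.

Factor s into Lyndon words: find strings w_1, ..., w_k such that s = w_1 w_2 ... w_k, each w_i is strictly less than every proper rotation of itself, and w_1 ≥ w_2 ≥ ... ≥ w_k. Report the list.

emit factor 1: 'c' (i=0, period=1)
emit factor 2: 'agdbffcdb' (i=1, period=9)
emit factor 3: 'accbcedf' (i=10, period=8)
emit factor 4: 'acbefadfadgace' (i=18, period=14)
emit factor 5: 'abdc' (i=32, period=4)

["c", "agdbffcdb", "accbcedf", "acbefadfadgace", "abdc"]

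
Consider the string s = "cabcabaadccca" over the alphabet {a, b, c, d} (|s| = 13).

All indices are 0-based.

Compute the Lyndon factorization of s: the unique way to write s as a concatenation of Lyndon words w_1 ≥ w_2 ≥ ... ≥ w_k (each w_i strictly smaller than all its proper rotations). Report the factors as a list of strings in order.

["c", "abc", "ab", "aadccc", "a"]

emit factor 1: 'c' (i=0, period=1)
emit factor 2: 'abc' (i=1, period=3)
emit factor 3: 'ab' (i=4, period=2)
emit factor 4: 'aadccc' (i=6, period=6)
emit factor 5: 'a' (i=12, period=1)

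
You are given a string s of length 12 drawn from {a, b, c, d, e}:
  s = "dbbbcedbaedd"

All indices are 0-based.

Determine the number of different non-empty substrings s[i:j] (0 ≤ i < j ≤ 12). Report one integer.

rank | idx | suffix
   0 |   8 | aedd
   1 |   7 | baedd
   2 |   1 | bbbcedbaedd
   3 |   2 | bbcedbaedd
   4 |   3 | bcedbaedd
   5 |   4 | cedbaedd
   6 |  11 | d
   7 |   6 | dbaedd
   8 |   0 | dbbbcedbaedd
   9 |  10 | dd
  10 |   5 | edbaedd
  11 |   9 | edd

SA = [8, 7, 1, 2, 3, 4, 11, 6, 0, 10, 5, 9]
rank  pair      lcp
   1  s[8:],s[7:]  0  ''
   2  s[7:],s[1:]  1  'b'
   3  s[1:],s[2:]  2  'bb'
   4  s[2:],s[3:]  1  'b'
   5  s[3:],s[4:]  0  ''
   6  s[4:],s[11:]  0  ''
   7  s[11:],s[6:]  1  'd'
   8  s[6:],s[0:]  2  'db'
   9  s[0:],s[10:]  1  'd'
  10  s[10:],s[5:]  0  ''
  11  s[5:],s[9:]  2  'ed'

n(n+1)/2 = 12·13/2 = 78
Σ LCP = 0 + 0 + 1 + 2 + 1 + 0 + 0 + 1 + 2 + 1 + 0 + 2 = 10
distinct = 78 − 10 = 68

68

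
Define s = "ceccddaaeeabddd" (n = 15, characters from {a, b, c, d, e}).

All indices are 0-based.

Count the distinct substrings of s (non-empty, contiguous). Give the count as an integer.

rank→(start, suffix):
  0 → (6, 'aaeeabddd')
  1 → (10, 'abddd')
  2 → (7, 'aeeabddd')
  3 → (11, 'bddd')
  4 → (2, 'ccddaaeeabddd')
  5 → (3, 'cddaaeeabddd')
  6 → (0, 'ceccddaaeeabddd')
  7 → (14, 'd')
  8 → (5, 'daaeeabddd')
  9 → (13, 'dd')
  10 → (4, 'ddaaeeabddd')
  11 → (12, 'ddd')
  12 → (9, 'eabddd')
  13 → (1, 'eccddaaeeabddd')
  14 → (8, 'eeabddd')

SA = [6, 10, 7, 11, 2, 3, 0, 14, 5, 13, 4, 12, 9, 1, 8]
i: (SA[i-1],SA[i]) lcp shared
  1: (6,10) 1 'a'
  2: (10,7) 1 'a'
  3: (7,11) 0 ''
  4: (11,2) 0 ''
  5: (2,3) 1 'c'
  6: (3,0) 1 'c'
  7: (0,14) 0 ''
  8: (14,5) 1 'd'
  9: (5,13) 1 'd'
  10: (13,4) 2 'dd'
  11: (4,12) 2 'dd'
  12: (12,9) 0 ''
  13: (9,1) 1 'e'
  14: (1,8) 1 'e'

n(n+1)/2 = 15·16/2 = 120
Σ LCP = 0 + 1 + 1 + 0 + 0 + 1 + 1 + 0 + 1 + 1 + 2 + 2 + 0 + 1 + 1 = 12
distinct = 120 − 12 = 108

108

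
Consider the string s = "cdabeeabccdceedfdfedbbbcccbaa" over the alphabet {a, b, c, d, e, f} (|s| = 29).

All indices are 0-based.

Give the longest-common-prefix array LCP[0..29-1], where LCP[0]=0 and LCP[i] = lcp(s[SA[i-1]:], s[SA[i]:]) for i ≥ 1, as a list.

rank | idx | suffix
   0 |  28 | a
   1 |  27 | aa
   2 |   6 | abccdceedfdfedbbbcccbaa
   3 |   2 | abeeabccdceedfdfedbbbcccbaa
   4 |  26 | baa
   5 |  20 | bbbcccbaa
   6 |  21 | bbcccbaa
   7 |  22 | bcccbaa
   8 |   7 | bccdceedfdfedbbbcccbaa
   9 |   3 | beeabccdceedfdfedbbbcccbaa
  10 |  25 | cbaa
  11 |  24 | ccbaa
  12 |  23 | cccbaa
  13 |   8 | ccdceedfdfedbbbcccbaa
  14 |   0 | cdabeeabccdceedfdfedbbbcccbaa
  15 |   9 | cdceedfdfedbbbcccbaa
  16 |  11 | ceedfdfedbbbcccbaa
  17 |   1 | dabeeabccdceedfdfedbbbcccbaa
  18 |  19 | dbbbcccbaa
  19 |  10 | dceedfdfedbbbcccbaa
  20 |  14 | dfdfedbbbcccbaa
  21 |  16 | dfedbbbcccbaa
  22 |   5 | eabccdceedfdfedbbbcccbaa
  23 |  18 | edbbbcccbaa
  24 |  13 | edfdfedbbbcccbaa
  25 |   4 | eeabccdceedfdfedbbbcccbaa
  26 |  12 | eedfdfedbbbcccbaa
  27 |  15 | fdfedbbbcccbaa
  28 |  17 | fedbbbcccbaa

SA = [28, 27, 6, 2, 26, 20, 21, 22, 7, 3, 25, 24, 23, 8, 0, 9, 11, 1, 19, 10, 14, 16, 5, 18, 13, 4, 12, 15, 17]
i: (SA[i-1],SA[i]) lcp shared
  1: (28,27) 1 'a'
  2: (27,6) 1 'a'
  3: (6,2) 2 'ab'
  4: (2,26) 0 ''
  5: (26,20) 1 'b'
  6: (20,21) 2 'bb'
  7: (21,22) 1 'b'
  8: (22,7) 3 'bcc'
  9: (7,3) 1 'b'
  10: (3,25) 0 ''
  11: (25,24) 1 'c'
  12: (24,23) 2 'cc'
  13: (23,8) 2 'cc'
  14: (8,0) 1 'c'
  15: (0,9) 2 'cd'
  16: (9,11) 1 'c'
  17: (11,1) 0 ''
  18: (1,19) 1 'd'
  19: (19,10) 1 'd'
  20: (10,14) 1 'd'
  21: (14,16) 2 'df'
  22: (16,5) 0 ''
  23: (5,18) 1 'e'
  24: (18,13) 2 'ed'
  25: (13,4) 1 'e'
  26: (4,12) 2 'ee'
  27: (12,15) 0 ''
  28: (15,17) 1 'f'

[0, 1, 1, 2, 0, 1, 2, 1, 3, 1, 0, 1, 2, 2, 1, 2, 1, 0, 1, 1, 1, 2, 0, 1, 2, 1, 2, 0, 1]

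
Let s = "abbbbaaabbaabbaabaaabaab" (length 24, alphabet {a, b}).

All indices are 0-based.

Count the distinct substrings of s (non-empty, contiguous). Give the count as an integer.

rank | idx | suffix
   0 |  17 | aaabaab
   1 |   5 | aaabbaabbaabaaabaab
   2 |  21 | aab
   3 |  14 | aabaaabaab
   4 |  18 | aabaab
   5 |  10 | aabbaabaaabaab
   6 |   6 | aabbaabbaabaaabaab
   7 |  22 | ab
   8 |  15 | abaaabaab
   9 |  19 | abaab
  10 |  11 | abbaabaaabaab
  11 |   7 | abbaabbaabaaabaab
  12 |   0 | abbbbaaabbaabbaabaaabaab
  13 |  23 | b
  14 |  16 | baaabaab
  15 |   4 | baaabbaabbaabaaabaab
  16 |  20 | baab
  17 |  13 | baabaaabaab
  18 |   9 | baabbaabaaabaab
  19 |   3 | bbaaabbaabbaabaaabaab
  20 |  12 | bbaabaaabaab
  21 |   8 | bbaabbaabaaabaab
  22 |   2 | bbbaaabbaabbaabaaabaab
  23 |   1 | bbbbaaabbaabbaabaaabaab

SA = [17, 5, 21, 14, 18, 10, 6, 22, 15, 19, 11, 7, 0, 23, 16, 4, 20, 13, 9, 3, 12, 8, 2, 1]
i: (SA[i-1],SA[i]) lcp shared
  1: (17,5) 4 'aaab'
  2: (5,21) 2 'aa'
  3: (21,14) 3 'aab'
  4: (14,18) 5 'aabaa'
  5: (18,10) 3 'aab'
  6: (10,6) 7 'aabbaab'
  7: (6,22) 1 'a'
  8: (22,15) 2 'ab'
  9: (15,19) 4 'abaa'
  10: (19,11) 2 'ab'
  11: (11,7) 6 'abbaab'
  12: (7,0) 3 'abb'
  13: (0,23) 0 ''
  14: (23,16) 1 'b'
  15: (16,4) 5 'baaab'
  16: (4,20) 3 'baa'
  17: (20,13) 4 'baab'
  18: (13,9) 4 'baab'
  19: (9,3) 1 'b'
  20: (3,12) 4 'bbaa'
  21: (12,8) 5 'bbaab'
  22: (8,2) 2 'bb'
  23: (2,1) 3 'bbb'

n(n+1)/2 = 24·25/2 = 300
Σ LCP = 0 + 4 + 2 + 3 + 5 + 3 + 7 + 1 + 2 + 4 + 2 + 6 + 3 + 0 + 1 + 5 + 3 + 4 + 4 + 1 + 4 + 5 + 2 + 3 = 74
distinct = 300 − 74 = 226

226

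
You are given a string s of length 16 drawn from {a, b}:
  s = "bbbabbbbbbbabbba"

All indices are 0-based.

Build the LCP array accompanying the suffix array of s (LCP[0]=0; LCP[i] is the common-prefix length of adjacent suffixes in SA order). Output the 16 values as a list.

sorted suffixes:
  #0 SA[0]=15  'a'
  #1 SA[1]=11  'abbba'
  #2 SA[2]=3  'abbbbbbbabbba'
  #3 SA[3]=14  'ba'
  #4 SA[4]=10  'babbba'
  #5 SA[5]=2  'babbbbbbbabbba'
  #6 SA[6]=13  'bba'
  #7 SA[7]=9  'bbabbba'
  #8 SA[8]=1  'bbabbbbbbbabbba'
  #9 SA[9]=12  'bbba'
  #10 SA[10]=8  'bbbabbba'
  #11 SA[11]=0  'bbbabbbbbbbabbba'
  #12 SA[12]=7  'bbbbabbba'
  #13 SA[13]=6  'bbbbbabbba'
  #14 SA[14]=5  'bbbbbbabbba'
  #15 SA[15]=4  'bbbbbbbabbba'

SA = [15, 11, 3, 14, 10, 2, 13, 9, 1, 12, 8, 0, 7, 6, 5, 4]
i: (SA[i-1],SA[i]) lcp shared
  1: (15,11) 1 'a'
  2: (11,3) 4 'abbb'
  3: (3,14) 0 ''
  4: (14,10) 2 'ba'
  5: (10,2) 5 'babbb'
  6: (2,13) 1 'b'
  7: (13,9) 3 'bba'
  8: (9,1) 6 'bbabbb'
  9: (1,12) 2 'bb'
  10: (12,8) 4 'bbba'
  11: (8,0) 7 'bbbabbb'
  12: (0,7) 3 'bbb'
  13: (7,6) 4 'bbbb'
  14: (6,5) 5 'bbbbb'
  15: (5,4) 6 'bbbbbb'

[0, 1, 4, 0, 2, 5, 1, 3, 6, 2, 4, 7, 3, 4, 5, 6]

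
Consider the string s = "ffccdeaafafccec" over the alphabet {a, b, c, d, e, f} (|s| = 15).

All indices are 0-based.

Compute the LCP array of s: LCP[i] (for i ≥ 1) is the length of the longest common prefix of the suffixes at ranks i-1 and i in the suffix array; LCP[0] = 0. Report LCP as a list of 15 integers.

rank | idx | suffix
   0 |   6 | aafafccec
   1 |   7 | afafccec
   2 |   9 | afccec
   3 |  14 | c
   4 |   2 | ccdeaafafccec
   5 |  11 | ccec
   6 |   3 | cdeaafafccec
   7 |  12 | cec
   8 |   4 | deaafafccec
   9 |   5 | eaafafccec
  10 |  13 | ec
  11 |   8 | fafccec
  12 |   1 | fccdeaafafccec
  13 |  10 | fccec
  14 |   0 | ffccdeaafafccec

SA = [6, 7, 9, 14, 2, 11, 3, 12, 4, 5, 13, 8, 1, 10, 0]
rank  pair      lcp
   1  s[6:],s[7:]  1  'a'
   2  s[7:],s[9:]  2  'af'
   3  s[9:],s[14:]  0  ''
   4  s[14:],s[2:]  1  'c'
   5  s[2:],s[11:]  2  'cc'
   6  s[11:],s[3:]  1  'c'
   7  s[3:],s[12:]  1  'c'
   8  s[12:],s[4:]  0  ''
   9  s[4:],s[5:]  0  ''
  10  s[5:],s[13:]  1  'e'
  11  s[13:],s[8:]  0  ''
  12  s[8:],s[1:]  1  'f'
  13  s[1:],s[10:]  3  'fcc'
  14  s[10:],s[0:]  1  'f'

[0, 1, 2, 0, 1, 2, 1, 1, 0, 0, 1, 0, 1, 3, 1]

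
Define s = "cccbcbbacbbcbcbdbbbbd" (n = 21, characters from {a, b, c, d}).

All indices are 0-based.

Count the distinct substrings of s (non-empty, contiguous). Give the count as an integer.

sorted suffixes:
  #0 SA[0]=7  'acbbcbcbdbbbbd'
  #1 SA[1]=6  'bacbbcbcbdbbbbd'
  #2 SA[2]=5  'bbacbbcbcbdbbbbd'
  #3 SA[3]=16  'bbbbd'
  #4 SA[4]=17  'bbbd'
  #5 SA[5]=9  'bbcbcbdbbbbd'
  #6 SA[6]=18  'bbd'
  #7 SA[7]=3  'bcbbacbbcbcbdbbbbd'
  #8 SA[8]=10  'bcbcbdbbbbd'
  #9 SA[9]=12  'bcbdbbbbd'
  #10 SA[10]=19  'bd'
  #11 SA[11]=14  'bdbbbbd'
  #12 SA[12]=4  'cbbacbbcbcbdbbbbd'
  #13 SA[13]=8  'cbbcbcbdbbbbd'
  #14 SA[14]=2  'cbcbbacbbcbcbdbbbbd'
  #15 SA[15]=11  'cbcbdbbbbd'
  #16 SA[16]=13  'cbdbbbbd'
  #17 SA[17]=1  'ccbcbbacbbcbcbdbbbbd'
  #18 SA[18]=0  'cccbcbbacbbcbcbdbbbbd'
  #19 SA[19]=20  'd'
  #20 SA[20]=15  'dbbbbd'

SA = [7, 6, 5, 16, 17, 9, 18, 3, 10, 12, 19, 14, 4, 8, 2, 11, 13, 1, 0, 20, 15]
[i] adj suffixes → lcp
  [1] 7/6 → 0 ('')
  [2] 6/5 → 1 ('b')
  [3] 5/16 → 2 ('bb')
  [4] 16/17 → 3 ('bbb')
  [5] 17/9 → 2 ('bb')
  [6] 9/18 → 2 ('bb')
  [7] 18/3 → 1 ('b')
  [8] 3/10 → 3 ('bcb')
  [9] 10/12 → 3 ('bcb')
  [10] 12/19 → 1 ('b')
  [11] 19/14 → 2 ('bd')
  [12] 14/4 → 0 ('')
  [13] 4/8 → 3 ('cbb')
  [14] 8/2 → 2 ('cb')
  [15] 2/11 → 4 ('cbcb')
  [16] 11/13 → 2 ('cb')
  [17] 13/1 → 1 ('c')
  [18] 1/0 → 2 ('cc')
  [19] 0/20 → 0 ('')
  [20] 20/15 → 1 ('d')

n(n+1)/2 = 21·22/2 = 231
Σ LCP = 0 + 0 + 1 + 2 + 3 + 2 + 2 + 1 + 3 + 3 + 1 + 2 + 0 + 3 + 2 + 4 + 2 + 1 + 2 + 0 + 1 = 35
distinct = 231 − 35 = 196

196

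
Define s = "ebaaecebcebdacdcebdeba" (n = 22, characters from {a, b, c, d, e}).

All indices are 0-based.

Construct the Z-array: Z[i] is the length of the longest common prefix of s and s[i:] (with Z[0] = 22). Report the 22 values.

[22, 0, 0, 0, 1, 0, 2, 0, 0, 2, 0, 0, 0, 0, 0, 0, 2, 0, 0, 3, 0, 0]

Z[0]=22
i=1: fresh scan; Z[1]=0
i=2: fresh scan; Z[2]=0
i=3: fresh scan; Z[3]=0
i=4: fresh scan; Z[4]=1 grow→box=[4,5)
i=5: fresh scan; Z[5]=0
i=6: fresh scan; Z[6]=2 grow→box=[6,8)
i=7: min(r-i=1, Z[1]=0)=0; Z[7]=0
i=8: fresh scan; Z[8]=0
i=9: fresh scan; Z[9]=2 grow→box=[9,11)
i=10: min(r-i=1, Z[1]=0)=0; Z[10]=0
i=11: fresh scan; Z[11]=0
i=12: fresh scan; Z[12]=0
i=13: fresh scan; Z[13]=0
i=14: fresh scan; Z[14]=0
i=15: fresh scan; Z[15]=0
i=16: fresh scan; Z[16]=2 grow→box=[16,18)
i=17: min(r-i=1, Z[1]=0)=0; Z[17]=0
i=18: fresh scan; Z[18]=0
i=19: fresh scan; Z[19]=3 grow→box=[19,22)
i=20: min(r-i=2, Z[1]=0)=0; Z[20]=0
i=21: min(r-i=1, Z[2]=0)=0; Z[21]=0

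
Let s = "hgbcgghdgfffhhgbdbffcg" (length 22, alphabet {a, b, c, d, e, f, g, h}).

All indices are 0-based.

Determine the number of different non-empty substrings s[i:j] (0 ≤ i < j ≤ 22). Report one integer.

231

sorted suffixes:
  #0 SA[0]=2  'bcgghdgfffhhgbdbffcg'
  #1 SA[1]=15  'bdbffcg'
  #2 SA[2]=17  'bffcg'
  #3 SA[3]=20  'cg'
  #4 SA[4]=3  'cgghdgfffhhgbdbffcg'
  #5 SA[5]=16  'dbffcg'
  #6 SA[6]=7  'dgfffhhgbdbffcg'
  #7 SA[7]=19  'fcg'
  #8 SA[8]=18  'ffcg'
  #9 SA[9]=9  'fffhhgbdbffcg'
  #10 SA[10]=10  'ffhhgbdbffcg'
  #11 SA[11]=11  'fhhgbdbffcg'
  #12 SA[12]=21  'g'
  #13 SA[13]=1  'gbcgghdgfffhhgbdbffcg'
  #14 SA[14]=14  'gbdbffcg'
  #15 SA[15]=8  'gfffhhgbdbffcg'
  #16 SA[16]=4  'gghdgfffhhgbdbffcg'
  #17 SA[17]=5  'ghdgfffhhgbdbffcg'
  #18 SA[18]=6  'hdgfffhhgbdbffcg'
  #19 SA[19]=0  'hgbcgghdgfffhhgbdbffcg'
  #20 SA[20]=13  'hgbdbffcg'
  #21 SA[21]=12  'hhgbdbffcg'

SA = [2, 15, 17, 20, 3, 16, 7, 19, 18, 9, 10, 11, 21, 1, 14, 8, 4, 5, 6, 0, 13, 12]
rank  pair      lcp
   1  s[2:],s[15:]  1  'b'
   2  s[15:],s[17:]  1  'b'
   3  s[17:],s[20:]  0  ''
   4  s[20:],s[3:]  2  'cg'
   5  s[3:],s[16:]  0  ''
   6  s[16:],s[7:]  1  'd'
   7  s[7:],s[19:]  0  ''
   8  s[19:],s[18:]  1  'f'
   9  s[18:],s[9:]  2  'ff'
  10  s[9:],s[10:]  2  'ff'
  11  s[10:],s[11:]  1  'f'
  12  s[11:],s[21:]  0  ''
  13  s[21:],s[1:]  1  'g'
  14  s[1:],s[14:]  2  'gb'
  15  s[14:],s[8:]  1  'g'
  16  s[8:],s[4:]  1  'g'
  17  s[4:],s[5:]  1  'g'
  18  s[5:],s[6:]  0  ''
  19  s[6:],s[0:]  1  'h'
  20  s[0:],s[13:]  3  'hgb'
  21  s[13:],s[12:]  1  'h'

n(n+1)/2 = 22·23/2 = 253
Σ LCP = 0 + 1 + 1 + 0 + 2 + 0 + 1 + 0 + 1 + 2 + 2 + 1 + 0 + 1 + 2 + 1 + 1 + 1 + 0 + 1 + 3 + 1 = 22
distinct = 253 − 22 = 231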